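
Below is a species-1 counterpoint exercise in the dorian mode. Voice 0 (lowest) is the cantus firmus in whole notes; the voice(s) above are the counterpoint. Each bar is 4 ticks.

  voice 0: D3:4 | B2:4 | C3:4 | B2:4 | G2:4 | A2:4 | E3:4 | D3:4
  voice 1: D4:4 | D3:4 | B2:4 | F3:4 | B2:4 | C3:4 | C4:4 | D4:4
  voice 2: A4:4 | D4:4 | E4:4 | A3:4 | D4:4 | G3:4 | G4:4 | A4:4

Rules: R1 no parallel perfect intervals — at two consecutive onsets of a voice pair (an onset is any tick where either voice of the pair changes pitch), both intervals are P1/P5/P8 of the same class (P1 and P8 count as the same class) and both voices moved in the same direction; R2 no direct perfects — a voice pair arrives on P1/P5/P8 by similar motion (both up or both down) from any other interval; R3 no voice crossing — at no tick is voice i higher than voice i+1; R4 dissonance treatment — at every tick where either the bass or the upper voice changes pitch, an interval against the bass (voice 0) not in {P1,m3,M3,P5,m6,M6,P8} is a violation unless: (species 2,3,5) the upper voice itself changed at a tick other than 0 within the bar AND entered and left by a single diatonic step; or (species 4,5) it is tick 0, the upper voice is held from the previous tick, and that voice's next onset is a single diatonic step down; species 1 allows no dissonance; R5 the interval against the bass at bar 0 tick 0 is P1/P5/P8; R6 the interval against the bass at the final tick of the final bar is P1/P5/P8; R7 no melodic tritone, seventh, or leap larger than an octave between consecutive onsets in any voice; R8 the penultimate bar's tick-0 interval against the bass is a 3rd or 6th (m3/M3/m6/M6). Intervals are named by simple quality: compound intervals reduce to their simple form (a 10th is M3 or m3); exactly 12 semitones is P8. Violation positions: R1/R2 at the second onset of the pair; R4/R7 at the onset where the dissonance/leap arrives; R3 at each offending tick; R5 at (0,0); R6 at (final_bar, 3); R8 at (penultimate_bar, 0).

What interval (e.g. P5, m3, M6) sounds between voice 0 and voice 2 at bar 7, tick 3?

P5

voice 0=D3 voice 2=A4 -> P5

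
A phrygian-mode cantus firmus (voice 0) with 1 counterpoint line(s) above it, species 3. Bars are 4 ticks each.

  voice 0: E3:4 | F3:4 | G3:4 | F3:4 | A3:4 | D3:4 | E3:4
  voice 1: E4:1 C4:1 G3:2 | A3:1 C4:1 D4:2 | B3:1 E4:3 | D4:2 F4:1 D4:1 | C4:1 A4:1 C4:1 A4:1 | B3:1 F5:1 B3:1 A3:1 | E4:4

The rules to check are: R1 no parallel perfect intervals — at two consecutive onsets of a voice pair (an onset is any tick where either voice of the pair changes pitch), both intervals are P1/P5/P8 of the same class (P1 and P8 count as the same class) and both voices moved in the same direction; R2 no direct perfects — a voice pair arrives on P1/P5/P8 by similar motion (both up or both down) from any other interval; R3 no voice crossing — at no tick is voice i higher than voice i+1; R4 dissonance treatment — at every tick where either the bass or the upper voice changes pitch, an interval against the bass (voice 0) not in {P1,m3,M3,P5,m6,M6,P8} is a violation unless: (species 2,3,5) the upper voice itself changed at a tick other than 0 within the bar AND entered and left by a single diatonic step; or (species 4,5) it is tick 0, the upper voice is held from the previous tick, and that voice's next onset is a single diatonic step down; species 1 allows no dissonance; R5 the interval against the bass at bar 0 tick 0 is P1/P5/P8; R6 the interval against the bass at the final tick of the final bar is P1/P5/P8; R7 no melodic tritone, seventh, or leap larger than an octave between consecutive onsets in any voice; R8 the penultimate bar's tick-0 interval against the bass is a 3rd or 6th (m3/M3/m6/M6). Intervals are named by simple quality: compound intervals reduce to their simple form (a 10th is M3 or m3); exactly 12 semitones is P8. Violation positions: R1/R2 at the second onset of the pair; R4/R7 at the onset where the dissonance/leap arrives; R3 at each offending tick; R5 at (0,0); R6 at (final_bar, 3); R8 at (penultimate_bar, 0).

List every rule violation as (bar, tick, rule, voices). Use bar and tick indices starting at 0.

(5, 0, R7, (1,))
(5, 1, R7, (1,))
(5, 2, R7, (1,))
(6, 0, R2, (0, 1))

bar 0: v0=E3 v1=E4 downbeat P8
bar 1: v0=F3 v1=A3 downbeat M3
bar 2: v0=G3 v1=B3 downbeat M3
bar 3: v0=F3 v1=D4 downbeat M6
bar 4: v0=A3 v1=C4 downbeat m3
bar 5: v0=D3 v1=B3 downbeat M6
bar 6: v0=E3 v1=E4 downbeat P8
  -> R7 @ bar 5 tick 0 v(1,): A4->B3 leap 10st
  -> R7 @ bar 5 tick 1 v(1,): B3->F5 leap 18st
  -> R7 @ bar 5 tick 2 v(1,): F5->B3 leap 18st
  -> R2 @ bar 6 tick 0 v(0, 1): D3/A3 P5 -> E3/E4 P8 similar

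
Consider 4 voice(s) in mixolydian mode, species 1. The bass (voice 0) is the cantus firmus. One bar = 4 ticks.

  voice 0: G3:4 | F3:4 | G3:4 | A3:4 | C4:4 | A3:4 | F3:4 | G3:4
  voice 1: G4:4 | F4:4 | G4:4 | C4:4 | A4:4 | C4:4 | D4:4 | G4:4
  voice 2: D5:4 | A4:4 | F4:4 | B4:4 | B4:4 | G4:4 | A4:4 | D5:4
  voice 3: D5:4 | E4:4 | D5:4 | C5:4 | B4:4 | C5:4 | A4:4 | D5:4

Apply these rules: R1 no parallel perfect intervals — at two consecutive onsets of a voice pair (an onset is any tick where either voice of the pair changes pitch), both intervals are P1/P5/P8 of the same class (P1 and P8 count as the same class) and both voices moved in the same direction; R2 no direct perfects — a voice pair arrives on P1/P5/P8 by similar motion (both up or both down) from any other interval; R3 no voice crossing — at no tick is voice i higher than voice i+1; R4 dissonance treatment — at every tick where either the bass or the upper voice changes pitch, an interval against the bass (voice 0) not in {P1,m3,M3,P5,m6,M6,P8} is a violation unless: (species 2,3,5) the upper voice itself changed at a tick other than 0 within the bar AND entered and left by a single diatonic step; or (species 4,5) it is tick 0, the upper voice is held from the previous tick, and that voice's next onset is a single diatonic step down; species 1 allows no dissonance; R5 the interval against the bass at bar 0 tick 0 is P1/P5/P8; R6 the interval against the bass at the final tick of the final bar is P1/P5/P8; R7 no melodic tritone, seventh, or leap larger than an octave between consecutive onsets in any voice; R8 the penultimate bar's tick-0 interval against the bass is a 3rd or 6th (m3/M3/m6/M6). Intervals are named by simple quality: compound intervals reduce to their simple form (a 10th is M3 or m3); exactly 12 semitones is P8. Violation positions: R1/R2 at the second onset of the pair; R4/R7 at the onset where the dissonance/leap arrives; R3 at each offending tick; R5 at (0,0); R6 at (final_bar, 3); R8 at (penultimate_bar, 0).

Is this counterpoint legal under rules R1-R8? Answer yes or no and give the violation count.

No (30 violations)

bar 0: v0=G3 v1=G4 v2=D5 v3=D5 (P5)
bar 1: v0=F3 v1=F4 v2=A4 v3=E4 (M7)
bar 2: v0=G3 v1=G4 v2=F4 v3=D5 (P5)
bar 3: v0=A3 v1=C4 v2=B4 v3=C5 (m3)
bar 4: v0=C4 v1=A4 v2=B4 v3=B4 (M7)
bar 5: v0=A3 v1=C4 v2=G4 v3=C5 (m3)
bar 6: v0=F3 v1=D4 v2=A4 v3=A4 (M3)
bar 7: v0=G3 v1=G4 v2=D5 v3=D5 (P5)
  R1 @ bar1.0: G3/G4 P8 -> F3/F4 P8 similar
  R3 @ bar1.0: A4 above E4
  R4 @ bar1.0: F3/E4 M7 untreated
  R7 @ bar1.0: D5->E4 leap 10st
  R3 @ bar1.1: A4 above E4
  R3 @ bar1.2: A4 above E4
  R3 @ bar1.3: A4 above E4
  R1 @ bar2.0: F3/F4 P8 -> G3/G4 P8 similar
  R2 @ bar2.0: F3/E4 M7 -> G3/D5 P5 similar
  R2 @ bar2.0: F4/E4 m2 -> G4/D5 P5 similar
  R3 @ bar2.0: G4 above F4
  R4 @ bar2.0: G3/F4 m7 untreated
  R7 @ bar2.0: E4->D5 leap 10st
  R3 @ bar2.1: G4 above F4
  R3 @ bar2.2: G4 above F4
  R3 @ bar2.3: G4 above F4
  R2 @ bar3.0: G4/D5 P5 -> C4/C5 P8 similar
  R4 @ bar3.0: A3/B4 M2 untreated
  R7 @ bar3.0: F4->B4 leap 6st
  R4 @ bar4.0: C4/B4 M7 untreated
  R4 @ bar4.0: C4/B4 M7 untreated
  R2 @ bar5.0: A4/B4 M2 -> C4/G4 P5 similar
  R4 @ bar5.0: A3/G4 m7 untreated
  R1 @ bar6.0: C4/G4 P5 -> D4/A4 P5 similar
  R1 @ bar7.0: D4/A4 P5 -> G4/D5 P5 similar
  R1 @ bar7.0: D4/A4 P5 -> G4/D5 P5 similar
  R1 @ bar7.0: A4/A4 P1 -> D5/D5 P1 similar
  R2 @ bar7.0: F3/D4 M6 -> G3/G4 P8 similar
  R2 @ bar7.0: F3/A4 M3 -> G3/D5 P5 similar
  R2 @ bar7.0: F3/A4 M3 -> G3/D5 P5 similar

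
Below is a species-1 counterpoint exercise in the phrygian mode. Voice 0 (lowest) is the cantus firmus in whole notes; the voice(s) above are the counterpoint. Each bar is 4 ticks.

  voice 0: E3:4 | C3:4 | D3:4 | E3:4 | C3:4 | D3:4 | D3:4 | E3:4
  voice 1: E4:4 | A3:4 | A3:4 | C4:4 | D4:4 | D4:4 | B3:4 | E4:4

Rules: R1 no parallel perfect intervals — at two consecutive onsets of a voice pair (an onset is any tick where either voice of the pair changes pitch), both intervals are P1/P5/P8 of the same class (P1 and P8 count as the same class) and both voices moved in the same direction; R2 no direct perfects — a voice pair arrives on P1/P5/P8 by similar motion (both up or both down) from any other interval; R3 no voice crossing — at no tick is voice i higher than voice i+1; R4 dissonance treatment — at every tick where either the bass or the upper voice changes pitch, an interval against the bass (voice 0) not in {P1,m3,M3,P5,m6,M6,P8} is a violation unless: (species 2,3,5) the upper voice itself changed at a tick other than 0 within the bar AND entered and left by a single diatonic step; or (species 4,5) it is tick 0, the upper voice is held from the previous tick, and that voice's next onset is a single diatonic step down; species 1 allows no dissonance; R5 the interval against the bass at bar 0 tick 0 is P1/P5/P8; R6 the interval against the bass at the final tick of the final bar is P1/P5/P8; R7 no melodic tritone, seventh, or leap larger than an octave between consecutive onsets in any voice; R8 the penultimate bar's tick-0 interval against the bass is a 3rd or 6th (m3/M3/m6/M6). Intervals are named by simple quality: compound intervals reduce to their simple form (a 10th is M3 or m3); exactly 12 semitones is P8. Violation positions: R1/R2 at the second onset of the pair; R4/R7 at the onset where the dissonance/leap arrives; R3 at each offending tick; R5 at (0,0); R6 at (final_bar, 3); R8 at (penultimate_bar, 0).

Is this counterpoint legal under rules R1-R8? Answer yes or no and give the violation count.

bar 0: v0=E3 v1=E4 (P8)
bar 1: v0=C3 v1=A3 (M6)
bar 2: v0=D3 v1=A3 (P5)
bar 3: v0=E3 v1=C4 (m6)
bar 4: v0=C3 v1=D4 (M2)
bar 5: v0=D3 v1=D4 (P8)
bar 6: v0=D3 v1=B3 (M6)
bar 7: v0=E3 v1=E4 (P8)
  R4 @ bar4.0: C3/D4 M2 untreated
  R2 @ bar7.0: D3/B3 M6 -> E3/E4 P8 similar

No (2 violations)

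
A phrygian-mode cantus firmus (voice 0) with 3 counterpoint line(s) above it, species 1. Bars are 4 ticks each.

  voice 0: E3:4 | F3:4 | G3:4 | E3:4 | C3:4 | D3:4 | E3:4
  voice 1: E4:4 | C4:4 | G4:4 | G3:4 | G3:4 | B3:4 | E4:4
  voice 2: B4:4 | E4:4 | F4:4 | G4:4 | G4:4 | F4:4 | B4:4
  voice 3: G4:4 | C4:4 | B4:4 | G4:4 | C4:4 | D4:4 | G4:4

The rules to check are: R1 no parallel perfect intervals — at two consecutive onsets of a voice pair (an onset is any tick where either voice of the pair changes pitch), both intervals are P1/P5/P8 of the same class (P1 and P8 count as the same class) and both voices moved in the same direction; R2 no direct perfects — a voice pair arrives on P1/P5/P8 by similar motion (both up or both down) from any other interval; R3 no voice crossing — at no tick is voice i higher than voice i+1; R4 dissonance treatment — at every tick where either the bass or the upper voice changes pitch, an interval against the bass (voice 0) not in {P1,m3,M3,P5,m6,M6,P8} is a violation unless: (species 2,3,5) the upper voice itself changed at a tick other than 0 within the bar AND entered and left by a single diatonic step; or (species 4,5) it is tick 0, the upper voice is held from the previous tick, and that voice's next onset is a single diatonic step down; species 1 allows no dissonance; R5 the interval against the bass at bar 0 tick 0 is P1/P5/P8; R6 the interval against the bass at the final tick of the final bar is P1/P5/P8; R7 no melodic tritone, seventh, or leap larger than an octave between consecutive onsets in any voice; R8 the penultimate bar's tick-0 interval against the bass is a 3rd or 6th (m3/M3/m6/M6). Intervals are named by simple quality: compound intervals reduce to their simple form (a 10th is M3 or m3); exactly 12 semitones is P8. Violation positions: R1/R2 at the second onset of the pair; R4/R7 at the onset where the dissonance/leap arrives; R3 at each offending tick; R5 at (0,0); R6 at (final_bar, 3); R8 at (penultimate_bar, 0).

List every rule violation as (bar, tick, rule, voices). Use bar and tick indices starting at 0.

bar 0: v0=E3 v1=E4 v2=B4 v3=G4 downbeat m3
bar 1: v0=F3 v1=C4 v2=E4 v3=C4 downbeat P5
bar 2: v0=G3 v1=G4 v2=F4 v3=B4 downbeat M3
bar 3: v0=E3 v1=G3 v2=G4 v3=G4 downbeat m3
bar 4: v0=C3 v1=G3 v2=G4 v3=C4 downbeat P8
bar 5: v0=D3 v1=B3 v2=F4 v3=D4 downbeat P8
bar 6: v0=E3 v1=E4 v2=B4 v3=G4 downbeat m3
  -> R3 @ bar 0 tick 0 v(2, 3): B4 above G4
  -> R5 @ bar 0 tick 0 v(0, 3): opens on m3
  -> R3 @ bar 0 tick 1 v(2, 3): B4 above G4
  -> R3 @ bar 0 tick 2 v(2, 3): B4 above G4
  -> R3 @ bar 0 tick 3 v(2, 3): B4 above G4
  -> R2 @ bar 1 tick 0 v(1, 3): E4/G4 m3 -> C4/C4 P1 similar
  -> R3 @ bar 1 tick 0 v(2, 3): E4 above C4
  -> R4 @ bar 1 tick 0 v(0, 2): F3/E4 M7 untreated
  -> R3 @ bar 1 tick 1 v(2, 3): E4 above C4
  -> R3 @ bar 1 tick 2 v(2, 3): E4 above C4
  -> R3 @ bar 1 tick 3 v(2, 3): E4 above C4
  -> R2 @ bar 2 tick 0 v(0, 1): F3/C4 P5 -> G3/G4 P8 similar
  -> R3 @ bar 2 tick 0 v(1, 2): G4 above F4
  -> R4 @ bar 2 tick 0 v(0, 2): G3/F4 m7 untreated
  -> R7 @ bar 2 tick 0 v(3,): C4->B4 leap 11st
  -> R3 @ bar 2 tick 1 v(1, 2): G4 above F4
  -> R3 @ bar 2 tick 2 v(1, 2): G4 above F4
  -> R3 @ bar 2 tick 3 v(1, 2): G4 above F4
  -> R2 @ bar 3 tick 0 v(1, 3): G4/B4 M3 -> G3/G4 P8 similar
  -> R2 @ bar 4 tick 0 v(0, 3): E3/G4 m3 -> C3/C4 P8 similar
  -> R3 @ bar 4 tick 0 v(2, 3): G4 above C4
  -> R3 @ bar 4 tick 1 v(2, 3): G4 above C4
  -> R3 @ bar 4 tick 2 v(2, 3): G4 above C4
  -> R3 @ bar 4 tick 3 v(2, 3): G4 above C4
  -> R1 @ bar 5 tick 0 v(0, 3): C3/C4 P8 -> D3/D4 P8 similar
  -> R3 @ bar 5 tick 0 v(2, 3): F4 above D4
  -> R8 @ bar 5 tick 0 v(0, 3): penult P8 not 3rd/6th
  -> R3 @ bar 5 tick 1 v(2, 3): F4 above D4
  -> R3 @ bar 5 tick 2 v(2, 3): F4 above D4
  -> R3 @ bar 5 tick 3 v(2, 3): F4 above D4
  -> R2 @ bar 6 tick 0 v(0, 1): D3/B3 M6 -> E3/E4 P8 similar
  -> R2 @ bar 6 tick 0 v(0, 2): D3/F4 m3 -> E3/B4 P5 similar
  -> R2 @ bar 6 tick 0 v(1, 2): B3/F4 TT -> E4/B4 P5 similar
  -> R3 @ bar 6 tick 0 v(2, 3): B4 above G4
  -> R7 @ bar 6 tick 0 v(2,): F4->B4 leap 6st
  -> R3 @ bar 6 tick 1 v(2, 3): B4 above G4
  -> R3 @ bar 6 tick 2 v(2, 3): B4 above G4
  -> R3 @ bar 6 tick 3 v(2, 3): B4 above G4
  -> R6 @ bar 6 tick 3 v(0, 3): closes on m3

(0, 0, R3, (2, 3))
(0, 0, R5, (0, 3))
(0, 1, R3, (2, 3))
(0, 2, R3, (2, 3))
(0, 3, R3, (2, 3))
(1, 0, R2, (1, 3))
(1, 0, R3, (2, 3))
(1, 0, R4, (0, 2))
(1, 1, R3, (2, 3))
(1, 2, R3, (2, 3))
(1, 3, R3, (2, 3))
(2, 0, R2, (0, 1))
(2, 0, R3, (1, 2))
(2, 0, R4, (0, 2))
(2, 0, R7, (3,))
(2, 1, R3, (1, 2))
(2, 2, R3, (1, 2))
(2, 3, R3, (1, 2))
(3, 0, R2, (1, 3))
(4, 0, R2, (0, 3))
(4, 0, R3, (2, 3))
(4, 1, R3, (2, 3))
(4, 2, R3, (2, 3))
(4, 3, R3, (2, 3))
(5, 0, R1, (0, 3))
(5, 0, R3, (2, 3))
(5, 0, R8, (0, 3))
(5, 1, R3, (2, 3))
(5, 2, R3, (2, 3))
(5, 3, R3, (2, 3))
(6, 0, R2, (0, 1))
(6, 0, R2, (0, 2))
(6, 0, R2, (1, 2))
(6, 0, R3, (2, 3))
(6, 0, R7, (2,))
(6, 1, R3, (2, 3))
(6, 2, R3, (2, 3))
(6, 3, R3, (2, 3))
(6, 3, R6, (0, 3))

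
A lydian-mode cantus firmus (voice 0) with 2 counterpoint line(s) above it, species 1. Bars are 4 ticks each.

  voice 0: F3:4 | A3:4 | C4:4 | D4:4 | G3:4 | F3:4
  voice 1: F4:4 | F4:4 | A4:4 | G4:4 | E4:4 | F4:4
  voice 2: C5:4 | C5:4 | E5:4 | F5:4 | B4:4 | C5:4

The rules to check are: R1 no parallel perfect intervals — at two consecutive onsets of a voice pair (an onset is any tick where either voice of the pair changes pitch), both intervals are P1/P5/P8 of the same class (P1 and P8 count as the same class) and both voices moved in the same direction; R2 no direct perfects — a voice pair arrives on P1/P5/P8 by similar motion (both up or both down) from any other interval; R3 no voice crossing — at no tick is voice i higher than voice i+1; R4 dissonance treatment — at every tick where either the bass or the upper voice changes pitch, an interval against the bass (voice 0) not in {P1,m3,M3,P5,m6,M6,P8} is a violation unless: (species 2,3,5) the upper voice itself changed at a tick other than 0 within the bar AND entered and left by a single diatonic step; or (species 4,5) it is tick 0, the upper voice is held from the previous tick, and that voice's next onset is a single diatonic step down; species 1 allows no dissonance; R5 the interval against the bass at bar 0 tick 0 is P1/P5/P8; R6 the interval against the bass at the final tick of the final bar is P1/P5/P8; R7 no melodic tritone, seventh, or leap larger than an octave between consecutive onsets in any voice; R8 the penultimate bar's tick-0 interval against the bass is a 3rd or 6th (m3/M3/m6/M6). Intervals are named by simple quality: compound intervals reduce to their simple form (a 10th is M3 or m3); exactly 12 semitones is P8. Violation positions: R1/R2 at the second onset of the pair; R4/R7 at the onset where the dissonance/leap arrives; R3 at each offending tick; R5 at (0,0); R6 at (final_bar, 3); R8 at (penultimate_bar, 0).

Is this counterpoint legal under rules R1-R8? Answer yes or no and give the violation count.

bar 0: v0=F3 v1=F4 v2=C5 (P5)
bar 1: v0=A3 v1=F4 v2=C5 (m3)
bar 2: v0=C4 v1=A4 v2=E5 (M3)
bar 3: v0=D4 v1=G4 v2=F5 (m3)
bar 4: v0=G3 v1=E4 v2=B4 (M3)
bar 5: v0=F3 v1=F4 v2=C5 (P5)
  R1 @ bar2.0: F4/C5 P5 -> A4/E5 P5 similar
  R4 @ bar3.0: D4/G4 P4 untreated
  R2 @ bar4.0: G4/F5 m7 -> E4/B4 P5 similar
  R7 @ bar4.0: F5->B4 leap 6st
  R1 @ bar5.0: E4/B4 P5 -> F4/C5 P5 similar

No (5 violations)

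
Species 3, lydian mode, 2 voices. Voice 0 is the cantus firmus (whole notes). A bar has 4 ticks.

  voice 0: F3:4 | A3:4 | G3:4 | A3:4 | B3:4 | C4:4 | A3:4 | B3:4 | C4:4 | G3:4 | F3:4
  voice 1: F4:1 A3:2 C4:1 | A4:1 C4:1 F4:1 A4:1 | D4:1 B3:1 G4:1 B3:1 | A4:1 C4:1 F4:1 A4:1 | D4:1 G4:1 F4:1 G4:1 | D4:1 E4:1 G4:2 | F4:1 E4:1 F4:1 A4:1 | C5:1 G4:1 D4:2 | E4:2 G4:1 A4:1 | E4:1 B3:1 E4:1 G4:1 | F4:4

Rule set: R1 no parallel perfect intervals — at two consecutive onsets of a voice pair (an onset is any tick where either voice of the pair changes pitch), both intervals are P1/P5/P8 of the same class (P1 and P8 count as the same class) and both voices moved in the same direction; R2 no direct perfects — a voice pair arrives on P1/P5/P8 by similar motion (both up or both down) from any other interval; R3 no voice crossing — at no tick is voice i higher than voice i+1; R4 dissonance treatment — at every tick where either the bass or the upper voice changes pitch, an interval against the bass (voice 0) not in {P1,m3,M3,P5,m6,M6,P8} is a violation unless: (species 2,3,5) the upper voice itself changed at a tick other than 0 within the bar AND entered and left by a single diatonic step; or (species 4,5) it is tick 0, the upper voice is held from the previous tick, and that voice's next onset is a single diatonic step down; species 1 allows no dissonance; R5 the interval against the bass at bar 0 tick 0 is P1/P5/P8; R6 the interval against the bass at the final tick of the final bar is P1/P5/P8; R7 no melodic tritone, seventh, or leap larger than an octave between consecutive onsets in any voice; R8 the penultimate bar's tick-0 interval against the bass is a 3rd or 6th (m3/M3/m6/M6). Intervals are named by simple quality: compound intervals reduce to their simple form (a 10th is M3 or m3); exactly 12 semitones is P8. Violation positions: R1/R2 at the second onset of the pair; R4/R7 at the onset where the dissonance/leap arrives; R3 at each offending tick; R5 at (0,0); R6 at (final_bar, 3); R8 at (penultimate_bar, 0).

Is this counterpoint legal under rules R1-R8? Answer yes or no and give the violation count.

No (7 violations)

bar 0: v0=F3 v1=F4 (P8)
bar 1: v0=A3 v1=A4 (P8)
bar 2: v0=G3 v1=D4 (P5)
bar 3: v0=A3 v1=A4 (P8)
bar 4: v0=B3 v1=D4 (m3)
bar 5: v0=C4 v1=D4 (M2)
bar 6: v0=A3 v1=F4 (m6)
bar 7: v0=B3 v1=C5 (m2)
bar 8: v0=C4 v1=E4 (M3)
bar 9: v0=G3 v1=E4 (M6)
bar 10: v0=F3 v1=F4 (P8)
  R2 @ bar1.0: F3/C4 P5 -> A3/A4 P8 similar
  R2 @ bar2.0: A3/A4 P8 -> G3/D4 P5 similar
  R2 @ bar3.0: G3/B3 M3 -> A3/A4 P8 similar
  R7 @ bar3.0: B3->A4 leap 10st
  R4 @ bar5.0: C4/D4 M2 untreated
  R4 @ bar7.0: B3/C5 m2 untreated
  R1 @ bar10.0: G3/G4 P8 -> F3/F4 P8 similar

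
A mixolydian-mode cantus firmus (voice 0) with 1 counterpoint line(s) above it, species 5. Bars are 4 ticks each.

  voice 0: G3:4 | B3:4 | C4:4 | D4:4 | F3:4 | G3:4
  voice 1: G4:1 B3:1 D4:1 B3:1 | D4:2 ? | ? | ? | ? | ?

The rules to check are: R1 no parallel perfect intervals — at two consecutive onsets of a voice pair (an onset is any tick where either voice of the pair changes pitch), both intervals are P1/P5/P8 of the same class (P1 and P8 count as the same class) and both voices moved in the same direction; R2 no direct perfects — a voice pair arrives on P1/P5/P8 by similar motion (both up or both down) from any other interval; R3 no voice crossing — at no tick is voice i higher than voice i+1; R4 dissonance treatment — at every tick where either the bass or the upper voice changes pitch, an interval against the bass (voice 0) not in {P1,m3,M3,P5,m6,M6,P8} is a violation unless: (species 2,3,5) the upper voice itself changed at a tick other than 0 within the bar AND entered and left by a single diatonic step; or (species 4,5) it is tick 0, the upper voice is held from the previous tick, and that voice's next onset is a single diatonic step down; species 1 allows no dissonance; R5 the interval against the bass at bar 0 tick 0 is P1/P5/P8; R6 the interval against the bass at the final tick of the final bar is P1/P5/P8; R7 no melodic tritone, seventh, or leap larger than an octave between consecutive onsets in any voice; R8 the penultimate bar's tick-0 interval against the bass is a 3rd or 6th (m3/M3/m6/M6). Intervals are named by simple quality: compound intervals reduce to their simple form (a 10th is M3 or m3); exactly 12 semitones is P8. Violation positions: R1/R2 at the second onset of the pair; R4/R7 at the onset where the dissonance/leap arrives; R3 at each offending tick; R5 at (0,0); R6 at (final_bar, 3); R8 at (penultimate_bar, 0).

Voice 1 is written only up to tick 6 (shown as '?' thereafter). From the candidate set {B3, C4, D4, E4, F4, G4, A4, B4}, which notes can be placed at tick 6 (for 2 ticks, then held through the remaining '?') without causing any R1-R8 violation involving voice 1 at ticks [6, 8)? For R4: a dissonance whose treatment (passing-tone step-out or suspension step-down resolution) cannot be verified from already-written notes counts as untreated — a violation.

{B3, B4, D4, G4}

B3: legal
C4: violates R4
D4: legal
E4: violates R4
F4: violates R4
G4: legal
A4: violates R4
B4: legal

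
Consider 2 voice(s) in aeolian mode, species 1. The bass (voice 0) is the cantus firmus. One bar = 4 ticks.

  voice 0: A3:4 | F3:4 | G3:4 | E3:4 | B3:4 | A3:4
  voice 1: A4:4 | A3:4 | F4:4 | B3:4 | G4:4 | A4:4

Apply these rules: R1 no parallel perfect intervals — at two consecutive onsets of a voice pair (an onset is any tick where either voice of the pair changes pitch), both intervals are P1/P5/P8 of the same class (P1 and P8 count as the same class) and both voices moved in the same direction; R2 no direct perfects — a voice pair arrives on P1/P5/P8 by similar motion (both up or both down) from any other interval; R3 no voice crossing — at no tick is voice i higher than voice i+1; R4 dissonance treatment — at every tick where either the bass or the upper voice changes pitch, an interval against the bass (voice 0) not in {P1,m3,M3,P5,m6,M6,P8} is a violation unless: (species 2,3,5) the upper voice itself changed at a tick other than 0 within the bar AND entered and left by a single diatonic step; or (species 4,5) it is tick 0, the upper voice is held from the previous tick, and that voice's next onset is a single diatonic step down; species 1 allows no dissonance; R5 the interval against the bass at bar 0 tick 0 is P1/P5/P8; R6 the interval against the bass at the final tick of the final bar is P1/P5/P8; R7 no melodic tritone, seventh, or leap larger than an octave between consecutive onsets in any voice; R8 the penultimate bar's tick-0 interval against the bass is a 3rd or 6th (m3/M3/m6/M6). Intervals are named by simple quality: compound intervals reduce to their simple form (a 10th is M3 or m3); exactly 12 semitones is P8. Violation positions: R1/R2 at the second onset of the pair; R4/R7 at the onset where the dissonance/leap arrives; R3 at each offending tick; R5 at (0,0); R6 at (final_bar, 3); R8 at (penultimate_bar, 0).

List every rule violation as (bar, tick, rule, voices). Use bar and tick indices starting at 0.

(2, 0, R4, (0, 1))
(3, 0, R2, (0, 1))
(3, 0, R7, (1,))

bar 0: v0=A3 v1=A4 downbeat P8
bar 1: v0=F3 v1=A3 downbeat M3
bar 2: v0=G3 v1=F4 downbeat m7
bar 3: v0=E3 v1=B3 downbeat P5
bar 4: v0=B3 v1=G4 downbeat m6
bar 5: v0=A3 v1=A4 downbeat P8
  -> R4 @ bar 2 tick 0 v(0, 1): G3/F4 m7 untreated
  -> R2 @ bar 3 tick 0 v(0, 1): G3/F4 m7 -> E3/B3 P5 similar
  -> R7 @ bar 3 tick 0 v(1,): F4->B3 leap 6st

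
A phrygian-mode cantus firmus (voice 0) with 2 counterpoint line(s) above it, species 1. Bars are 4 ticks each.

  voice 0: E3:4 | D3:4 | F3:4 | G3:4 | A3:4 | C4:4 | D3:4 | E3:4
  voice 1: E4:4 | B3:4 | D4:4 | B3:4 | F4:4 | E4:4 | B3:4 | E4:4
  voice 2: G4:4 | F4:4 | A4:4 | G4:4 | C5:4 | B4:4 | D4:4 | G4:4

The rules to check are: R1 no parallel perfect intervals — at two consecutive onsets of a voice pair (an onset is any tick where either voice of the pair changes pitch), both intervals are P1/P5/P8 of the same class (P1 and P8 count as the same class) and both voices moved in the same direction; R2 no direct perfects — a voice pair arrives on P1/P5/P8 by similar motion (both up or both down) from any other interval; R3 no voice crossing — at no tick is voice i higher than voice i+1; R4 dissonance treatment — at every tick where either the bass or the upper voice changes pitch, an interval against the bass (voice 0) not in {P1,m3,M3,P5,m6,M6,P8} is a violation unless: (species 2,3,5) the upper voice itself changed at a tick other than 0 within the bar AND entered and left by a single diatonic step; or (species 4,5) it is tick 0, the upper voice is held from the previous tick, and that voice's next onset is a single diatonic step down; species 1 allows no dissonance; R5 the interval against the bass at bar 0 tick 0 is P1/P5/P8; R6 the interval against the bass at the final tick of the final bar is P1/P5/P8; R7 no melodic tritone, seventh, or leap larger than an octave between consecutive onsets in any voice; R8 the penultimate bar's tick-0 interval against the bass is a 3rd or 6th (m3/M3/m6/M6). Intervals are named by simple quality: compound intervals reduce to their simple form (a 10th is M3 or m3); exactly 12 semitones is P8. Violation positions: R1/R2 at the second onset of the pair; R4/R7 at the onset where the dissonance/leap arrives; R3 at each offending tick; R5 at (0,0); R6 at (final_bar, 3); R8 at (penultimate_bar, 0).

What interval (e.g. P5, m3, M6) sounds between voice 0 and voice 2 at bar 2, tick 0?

voice 0=F3 voice 2=A4 -> M3

M3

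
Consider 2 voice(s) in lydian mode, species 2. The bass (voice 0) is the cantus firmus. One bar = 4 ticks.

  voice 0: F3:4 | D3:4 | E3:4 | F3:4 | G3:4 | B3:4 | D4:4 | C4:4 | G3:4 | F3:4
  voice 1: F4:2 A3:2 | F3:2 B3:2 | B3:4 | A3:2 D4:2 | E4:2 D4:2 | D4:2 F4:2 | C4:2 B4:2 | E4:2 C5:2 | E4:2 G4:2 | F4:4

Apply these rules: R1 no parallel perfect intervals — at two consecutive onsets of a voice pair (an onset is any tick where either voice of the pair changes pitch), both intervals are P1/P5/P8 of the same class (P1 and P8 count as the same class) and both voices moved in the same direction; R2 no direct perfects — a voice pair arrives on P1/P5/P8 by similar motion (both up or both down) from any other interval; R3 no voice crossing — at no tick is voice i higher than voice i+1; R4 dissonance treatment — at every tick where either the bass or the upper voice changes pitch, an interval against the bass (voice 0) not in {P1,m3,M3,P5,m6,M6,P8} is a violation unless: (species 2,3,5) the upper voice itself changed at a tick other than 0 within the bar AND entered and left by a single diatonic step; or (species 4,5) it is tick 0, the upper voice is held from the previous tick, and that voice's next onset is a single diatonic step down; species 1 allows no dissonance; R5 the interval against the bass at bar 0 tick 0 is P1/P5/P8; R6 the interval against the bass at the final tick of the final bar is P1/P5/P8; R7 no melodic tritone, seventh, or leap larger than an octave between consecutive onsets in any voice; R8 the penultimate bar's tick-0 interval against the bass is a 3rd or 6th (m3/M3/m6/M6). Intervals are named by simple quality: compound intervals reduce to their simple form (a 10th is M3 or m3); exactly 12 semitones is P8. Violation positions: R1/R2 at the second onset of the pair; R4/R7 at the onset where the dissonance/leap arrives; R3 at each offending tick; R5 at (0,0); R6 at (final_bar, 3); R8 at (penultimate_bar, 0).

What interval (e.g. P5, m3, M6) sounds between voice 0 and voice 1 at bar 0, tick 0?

P8

voice 0=F3 voice 1=F4 -> P8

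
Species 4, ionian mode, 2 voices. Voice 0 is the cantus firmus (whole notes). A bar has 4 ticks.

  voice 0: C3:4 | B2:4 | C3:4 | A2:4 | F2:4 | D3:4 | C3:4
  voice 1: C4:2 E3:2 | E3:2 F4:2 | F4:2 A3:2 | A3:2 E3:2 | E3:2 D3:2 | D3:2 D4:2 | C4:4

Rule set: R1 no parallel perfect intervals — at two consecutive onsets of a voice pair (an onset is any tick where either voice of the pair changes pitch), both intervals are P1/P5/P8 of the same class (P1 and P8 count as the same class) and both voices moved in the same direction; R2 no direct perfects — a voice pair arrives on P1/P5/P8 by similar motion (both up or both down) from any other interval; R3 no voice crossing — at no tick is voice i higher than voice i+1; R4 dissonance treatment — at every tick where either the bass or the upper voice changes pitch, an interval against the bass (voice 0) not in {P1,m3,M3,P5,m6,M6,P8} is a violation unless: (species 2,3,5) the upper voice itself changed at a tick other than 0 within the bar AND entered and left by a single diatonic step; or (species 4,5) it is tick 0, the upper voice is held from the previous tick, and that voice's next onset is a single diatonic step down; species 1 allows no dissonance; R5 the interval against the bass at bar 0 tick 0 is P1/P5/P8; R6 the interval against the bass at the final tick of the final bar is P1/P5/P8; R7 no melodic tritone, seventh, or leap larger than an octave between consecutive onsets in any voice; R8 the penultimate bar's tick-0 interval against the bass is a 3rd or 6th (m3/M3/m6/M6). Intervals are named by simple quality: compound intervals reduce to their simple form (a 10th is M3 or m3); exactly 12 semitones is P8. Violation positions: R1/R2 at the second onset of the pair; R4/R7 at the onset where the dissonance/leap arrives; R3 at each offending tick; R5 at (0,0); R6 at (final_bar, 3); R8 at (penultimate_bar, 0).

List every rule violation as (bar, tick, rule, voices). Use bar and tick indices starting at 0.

(1, 0, R4, (0, 1))
(1, 2, R4, (0, 1))
(1, 2, R7, (1,))
(2, 0, R4, (0, 1))
(5, 0, R8, (0, 1))
(6, 0, R1, (0, 1))

bar 0: v0=C3 v1=C4 downbeat P8
bar 1: v0=B2 v1=E3 downbeat P4
bar 2: v0=C3 v1=F4 downbeat P4
bar 3: v0=A2 v1=A3 downbeat P8
bar 4: v0=F2 v1=E3 downbeat M7
bar 5: v0=D3 v1=D3 downbeat P1
bar 6: v0=C3 v1=C4 downbeat P8
  -> R4 @ bar 1 tick 0 v(0, 1): B2/E3 P4 untreated
  -> R4 @ bar 1 tick 2 v(0, 1): B2/F4 TT untreated
  -> R7 @ bar 1 tick 2 v(1,): E3->F4 leap 13st
  -> R4 @ bar 2 tick 0 v(0, 1): C3/F4 P4 untreated
  -> R8 @ bar 5 tick 0 v(0, 1): penult P1 not 3rd/6th
  -> R1 @ bar 6 tick 0 v(0, 1): D3/D4 P8 -> C3/C4 P8 similar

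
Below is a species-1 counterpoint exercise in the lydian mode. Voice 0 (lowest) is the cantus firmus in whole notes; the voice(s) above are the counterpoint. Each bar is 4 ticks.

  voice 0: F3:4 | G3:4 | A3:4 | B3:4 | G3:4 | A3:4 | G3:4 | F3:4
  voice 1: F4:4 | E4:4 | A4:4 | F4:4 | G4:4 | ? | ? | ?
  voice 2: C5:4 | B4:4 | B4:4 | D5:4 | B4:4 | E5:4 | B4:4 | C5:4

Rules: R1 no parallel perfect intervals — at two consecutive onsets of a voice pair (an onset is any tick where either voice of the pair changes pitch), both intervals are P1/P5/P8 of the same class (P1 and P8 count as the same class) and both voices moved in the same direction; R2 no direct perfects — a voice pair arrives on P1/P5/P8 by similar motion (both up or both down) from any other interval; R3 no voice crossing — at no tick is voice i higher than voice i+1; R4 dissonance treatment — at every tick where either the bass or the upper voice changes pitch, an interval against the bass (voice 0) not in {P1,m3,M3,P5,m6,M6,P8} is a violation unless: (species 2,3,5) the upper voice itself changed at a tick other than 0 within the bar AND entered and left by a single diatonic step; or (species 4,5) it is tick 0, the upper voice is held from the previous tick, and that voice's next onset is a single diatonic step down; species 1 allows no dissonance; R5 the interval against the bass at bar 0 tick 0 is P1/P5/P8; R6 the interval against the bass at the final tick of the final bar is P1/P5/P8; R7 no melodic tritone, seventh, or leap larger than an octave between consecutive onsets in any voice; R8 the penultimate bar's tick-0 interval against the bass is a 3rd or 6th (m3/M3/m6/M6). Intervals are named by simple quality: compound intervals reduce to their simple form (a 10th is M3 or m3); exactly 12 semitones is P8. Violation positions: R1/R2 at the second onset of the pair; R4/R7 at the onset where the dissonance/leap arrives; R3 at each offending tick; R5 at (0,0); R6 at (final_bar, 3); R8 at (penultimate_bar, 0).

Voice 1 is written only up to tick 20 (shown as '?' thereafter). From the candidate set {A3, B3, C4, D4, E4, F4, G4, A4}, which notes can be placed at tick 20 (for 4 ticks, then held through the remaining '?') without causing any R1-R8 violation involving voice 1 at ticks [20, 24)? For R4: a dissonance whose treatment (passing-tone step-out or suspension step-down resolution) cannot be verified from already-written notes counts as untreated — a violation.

A3: violates R7
B3: violates R4
C4: legal
D4: violates R4
E4: legal
F4: legal
G4: violates R4
A4: violates R1,R2

{C4, E4, F4}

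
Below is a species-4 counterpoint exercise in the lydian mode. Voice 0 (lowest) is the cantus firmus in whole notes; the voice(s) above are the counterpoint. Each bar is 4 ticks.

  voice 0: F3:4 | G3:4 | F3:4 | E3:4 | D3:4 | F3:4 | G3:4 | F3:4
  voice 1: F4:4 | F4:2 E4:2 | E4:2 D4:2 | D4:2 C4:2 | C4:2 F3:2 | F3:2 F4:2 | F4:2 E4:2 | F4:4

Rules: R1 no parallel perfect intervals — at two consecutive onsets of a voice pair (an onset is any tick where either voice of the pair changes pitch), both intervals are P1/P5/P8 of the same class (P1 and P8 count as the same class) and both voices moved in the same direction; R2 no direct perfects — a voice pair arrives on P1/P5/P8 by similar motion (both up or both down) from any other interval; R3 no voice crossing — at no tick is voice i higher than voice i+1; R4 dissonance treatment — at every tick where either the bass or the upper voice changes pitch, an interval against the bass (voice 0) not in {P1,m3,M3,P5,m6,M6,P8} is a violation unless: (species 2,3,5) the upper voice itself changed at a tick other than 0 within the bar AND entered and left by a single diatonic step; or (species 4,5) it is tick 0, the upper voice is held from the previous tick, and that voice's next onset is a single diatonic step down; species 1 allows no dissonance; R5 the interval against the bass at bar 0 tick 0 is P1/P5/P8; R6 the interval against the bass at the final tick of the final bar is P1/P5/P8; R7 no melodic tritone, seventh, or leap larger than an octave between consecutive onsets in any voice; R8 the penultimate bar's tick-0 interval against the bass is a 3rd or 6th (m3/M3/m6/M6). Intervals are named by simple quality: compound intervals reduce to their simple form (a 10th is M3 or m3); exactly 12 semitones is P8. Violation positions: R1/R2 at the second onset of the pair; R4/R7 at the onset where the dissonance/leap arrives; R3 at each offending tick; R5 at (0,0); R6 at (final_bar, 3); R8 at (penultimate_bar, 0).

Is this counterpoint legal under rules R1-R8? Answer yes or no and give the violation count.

bar 0: v0=F3 v1=F4 (P8)
bar 1: v0=G3 v1=F4 (m7)
bar 2: v0=F3 v1=E4 (M7)
bar 3: v0=E3 v1=D4 (m7)
bar 4: v0=D3 v1=C4 (m7)
bar 5: v0=F3 v1=F3 (P1)
bar 6: v0=G3 v1=F4 (m7)
bar 7: v0=F3 v1=F4 (P8)
  R4 @ bar4.0: D3/C4 m7 untreated
  R8 @ bar6.0: penult m7 not 3rd/6th

No (2 violations)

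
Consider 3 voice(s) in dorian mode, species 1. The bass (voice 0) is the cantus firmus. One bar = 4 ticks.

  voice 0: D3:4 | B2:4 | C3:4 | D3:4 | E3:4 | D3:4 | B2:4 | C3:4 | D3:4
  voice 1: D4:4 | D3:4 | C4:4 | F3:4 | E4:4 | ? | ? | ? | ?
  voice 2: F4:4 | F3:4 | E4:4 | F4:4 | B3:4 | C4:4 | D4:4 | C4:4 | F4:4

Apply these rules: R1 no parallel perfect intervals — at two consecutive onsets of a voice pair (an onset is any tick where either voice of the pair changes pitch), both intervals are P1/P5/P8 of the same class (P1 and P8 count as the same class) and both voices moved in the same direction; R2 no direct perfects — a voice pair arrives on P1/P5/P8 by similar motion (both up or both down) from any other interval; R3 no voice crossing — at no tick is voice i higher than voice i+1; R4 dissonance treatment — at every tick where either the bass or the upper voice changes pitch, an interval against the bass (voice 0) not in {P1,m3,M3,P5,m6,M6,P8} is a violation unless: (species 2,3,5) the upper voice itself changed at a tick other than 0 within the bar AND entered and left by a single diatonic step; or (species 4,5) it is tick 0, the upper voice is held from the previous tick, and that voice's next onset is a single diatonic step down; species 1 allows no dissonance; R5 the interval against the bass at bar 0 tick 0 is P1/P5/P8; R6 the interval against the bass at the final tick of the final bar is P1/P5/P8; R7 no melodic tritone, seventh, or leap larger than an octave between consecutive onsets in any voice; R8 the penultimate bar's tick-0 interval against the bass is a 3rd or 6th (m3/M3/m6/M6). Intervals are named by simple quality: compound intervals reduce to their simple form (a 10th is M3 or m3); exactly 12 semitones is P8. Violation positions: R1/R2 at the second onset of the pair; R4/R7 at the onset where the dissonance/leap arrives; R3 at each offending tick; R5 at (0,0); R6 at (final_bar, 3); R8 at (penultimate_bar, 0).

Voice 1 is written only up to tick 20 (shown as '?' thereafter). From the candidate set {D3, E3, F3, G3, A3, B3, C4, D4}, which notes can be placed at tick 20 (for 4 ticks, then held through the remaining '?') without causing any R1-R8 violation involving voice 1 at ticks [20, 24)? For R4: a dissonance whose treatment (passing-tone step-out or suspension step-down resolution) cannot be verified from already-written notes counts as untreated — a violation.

D3: violates R1,R7
E3: violates R4
F3: violates R7
G3: violates R4
A3: violates R2
B3: legal
C4: violates R4
D4: violates R1,R3

{B3}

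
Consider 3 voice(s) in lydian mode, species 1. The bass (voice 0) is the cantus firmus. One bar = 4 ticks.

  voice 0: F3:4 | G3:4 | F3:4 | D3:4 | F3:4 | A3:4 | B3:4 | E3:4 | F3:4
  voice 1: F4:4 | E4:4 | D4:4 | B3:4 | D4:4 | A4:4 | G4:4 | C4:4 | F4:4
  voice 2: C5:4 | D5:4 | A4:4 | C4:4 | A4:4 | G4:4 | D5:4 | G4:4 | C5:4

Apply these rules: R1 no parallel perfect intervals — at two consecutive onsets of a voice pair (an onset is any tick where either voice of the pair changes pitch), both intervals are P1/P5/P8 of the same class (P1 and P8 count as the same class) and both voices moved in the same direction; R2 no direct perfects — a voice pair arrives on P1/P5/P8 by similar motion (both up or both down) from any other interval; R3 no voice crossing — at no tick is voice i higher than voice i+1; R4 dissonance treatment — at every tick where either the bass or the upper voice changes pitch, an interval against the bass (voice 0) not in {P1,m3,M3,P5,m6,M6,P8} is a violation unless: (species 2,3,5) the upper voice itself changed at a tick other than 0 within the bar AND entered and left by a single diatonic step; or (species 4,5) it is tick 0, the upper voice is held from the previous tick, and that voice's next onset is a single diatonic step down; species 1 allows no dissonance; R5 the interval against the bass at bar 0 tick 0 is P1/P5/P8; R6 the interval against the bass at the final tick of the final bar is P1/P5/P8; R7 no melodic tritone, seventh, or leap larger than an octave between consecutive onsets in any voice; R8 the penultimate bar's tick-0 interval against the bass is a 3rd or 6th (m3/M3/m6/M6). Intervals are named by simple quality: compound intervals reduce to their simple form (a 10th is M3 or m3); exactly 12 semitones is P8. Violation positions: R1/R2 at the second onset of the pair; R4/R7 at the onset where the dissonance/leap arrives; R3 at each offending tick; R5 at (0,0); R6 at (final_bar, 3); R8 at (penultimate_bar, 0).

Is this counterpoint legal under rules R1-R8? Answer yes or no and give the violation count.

No (14 violations)

bar 0: v0=F3 v1=F4 v2=C5 (P5)
bar 1: v0=G3 v1=E4 v2=D5 (P5)
bar 2: v0=F3 v1=D4 v2=A4 (M3)
bar 3: v0=D3 v1=B3 v2=C4 (m7)
bar 4: v0=F3 v1=D4 v2=A4 (M3)
bar 5: v0=A3 v1=A4 v2=G4 (m7)
bar 6: v0=B3 v1=G4 v2=D5 (m3)
bar 7: v0=E3 v1=C4 v2=G4 (m3)
bar 8: v0=F3 v1=F4 v2=C5 (P5)
  R1 @ bar1.0: F3/C5 P5 -> G3/D5 P5 similar
  R2 @ bar2.0: E4/D5 m7 -> D4/A4 P5 similar
  R4 @ bar3.0: D3/C4 m7 untreated
  R2 @ bar4.0: B3/C4 m2 -> D4/A4 P5 similar
  R2 @ bar5.0: F3/D4 M6 -> A3/A4 P8 similar
  R3 @ bar5.0: A4 above G4
  R4 @ bar5.0: A3/G4 m7 untreated
  R3 @ bar5.1: A4 above G4
  R3 @ bar5.2: A4 above G4
  R3 @ bar5.3: A4 above G4
  R1 @ bar7.0: G4/D5 P5 -> C4/G4 P5 similar
  R1 @ bar8.0: C4/G4 P5 -> F4/C5 P5 similar
  R2 @ bar8.0: E3/C4 m6 -> F3/F4 P8 similar
  R2 @ bar8.0: E3/G4 m3 -> F3/C5 P5 similar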